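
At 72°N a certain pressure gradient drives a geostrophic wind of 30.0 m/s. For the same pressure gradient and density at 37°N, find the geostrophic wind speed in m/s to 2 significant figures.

47 m/s

With the same pressure gradient and density, V_g ∝ 1/f ∝ 1/sin φ.
V₂ = V₁ · sin φ₁ / sin φ₂ = 30.0 × sin 72° / sin 37°
V₂ = 30.0 × 0.9511/0.6018 = 47 m/s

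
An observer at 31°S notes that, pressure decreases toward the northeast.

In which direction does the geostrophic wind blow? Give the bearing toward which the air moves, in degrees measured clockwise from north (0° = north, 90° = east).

315°

The pressure-gradient force points toward the northeast (bearing 045°).
Geostrophic balance: in the Southern Hemisphere the Coriolis force deflects motion to the left, so the geostrophic wind blows 90° to the left of the pressure-gradient force (low pressure on the right).
Rotating 045° by 90° counterclockwise gives 315° — the wind blows toward the northwest.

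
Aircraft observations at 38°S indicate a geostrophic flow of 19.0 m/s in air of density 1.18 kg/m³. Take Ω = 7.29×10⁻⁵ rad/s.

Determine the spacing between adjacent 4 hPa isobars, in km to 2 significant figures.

200 km

Coriolis parameter at 38°S:
f = 2Ω sin φ = 2 × 7.29×10⁻⁵ × sin 38° = 8.98×10⁻⁵ s⁻¹
Geostrophic balance rearranged: |∂P/∂n| = f ρ V_g
|∂P/∂n| = 8.98×10⁻⁵ × 1.18 × 19.0 = 2.01×10⁻³ Pa/m
Isobar spacing: Δn = ΔP/|∂P/∂n| = 400 Pa / 2.01×10⁻³ Pa/m = 198758 m ≈ 200 km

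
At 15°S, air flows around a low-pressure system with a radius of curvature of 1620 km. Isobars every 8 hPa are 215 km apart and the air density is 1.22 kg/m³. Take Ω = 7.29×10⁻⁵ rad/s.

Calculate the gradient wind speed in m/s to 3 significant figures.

46.1 m/s

Coriolis parameter at 15°S:
f = 2Ω sin φ = 2 × 7.29×10⁻⁵ × sin 15° = 3.77×10⁻⁵ s⁻¹
Pressure gradient: |∂P/∂n| = 800 Pa / 215000 m = 3.72×10⁻³ Pa/m
Geostrophic speed: V_g = |∂P/∂n|/(fρ) = 3.72×10⁻³/(3.77×10⁻⁵ × 1.22) = 80.8 m/s
Around a low, centrifugal force acts outward with Coriolis, so pressure-gradient force balances both:
(1/ρ)|∂P/∂n| = fV + V²/R  →  V² + fR·V − fR·V_g = 0
With fR = 3.77×10⁻⁵ × 1620×10³ m = 61.1 m/s:
V = [−fR + √((fR)² + 4 fR V_g)]/2 = [−61.1 + √(61.1² + 4×61.1×80.8)]/2 = 46.1 m/s
Subgeostrophic (V < V_g = 80.8 m/s), as expected around a low.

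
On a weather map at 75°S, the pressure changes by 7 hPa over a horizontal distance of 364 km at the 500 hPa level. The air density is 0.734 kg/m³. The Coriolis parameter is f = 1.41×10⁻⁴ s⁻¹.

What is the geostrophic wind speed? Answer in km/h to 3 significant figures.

66.9 km/h

Pressure gradient: |∂P/∂n| = 700 Pa / 364000 m = 1.92×10⁻³ Pa/m
Geostrophic balance (pressure-gradient force = Coriolis force):
V_g = (1/(fρ)) |∂P/∂n| = 1.92×10⁻³ / (1.41×10⁻⁴ × 0.734) = 18.6 m/s
Converting: 18.6 m/s × 3.6 = 66.9 km/h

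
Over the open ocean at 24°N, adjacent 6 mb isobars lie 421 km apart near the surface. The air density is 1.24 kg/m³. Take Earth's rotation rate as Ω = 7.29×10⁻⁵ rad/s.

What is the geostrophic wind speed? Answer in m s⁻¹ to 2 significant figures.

19 m s⁻¹

Coriolis parameter at 24°N:
f = 2Ω sin φ = 2 × 7.29×10⁻⁵ × sin 24° = 5.93×10⁻⁵ s⁻¹
Pressure gradient: |∂P/∂n| = 600 Pa / 421000 m = 1.43×10⁻³ Pa/m
Geostrophic balance (pressure-gradient force = Coriolis force):
V_g = (1/(fρ)) |∂P/∂n| = 1.43×10⁻³ / (5.93×10⁻⁵ × 1.24) = 19.4 m/s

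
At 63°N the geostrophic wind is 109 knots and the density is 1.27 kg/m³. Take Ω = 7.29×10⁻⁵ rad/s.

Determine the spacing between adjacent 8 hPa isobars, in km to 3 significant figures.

Coriolis parameter at 63°N:
f = 2Ω sin φ = 2 × 7.29×10⁻⁵ × sin 63° = 1.30×10⁻⁴ s⁻¹
Wind speed in SI: 109 knots = 56.1 m/s
Geostrophic balance rearranged: |∂P/∂n| = f ρ V_g
|∂P/∂n| = 1.30×10⁻⁴ × 1.27 × 56.1 = 9.25×10⁻³ Pa/m
Isobar spacing: Δn = ΔP/|∂P/∂n| = 800 Pa / 9.25×10⁻³ Pa/m = 86474 m ≈ 86.5 km

86.5 km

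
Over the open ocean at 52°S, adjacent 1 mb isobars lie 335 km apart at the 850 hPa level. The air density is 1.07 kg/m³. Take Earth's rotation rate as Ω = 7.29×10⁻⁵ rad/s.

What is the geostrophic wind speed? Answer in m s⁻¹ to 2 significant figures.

Coriolis parameter at 52°S:
f = 2Ω sin φ = 2 × 7.29×10⁻⁵ × sin 52° = 1.15×10⁻⁴ s⁻¹
Pressure gradient: |∂P/∂n| = 100 Pa / 335000 m = 2.99×10⁻⁴ Pa/m
Geostrophic balance (pressure-gradient force = Coriolis force):
V_g = (1/(fρ)) |∂P/∂n| = 2.99×10⁻⁴ / (1.15×10⁻⁴ × 1.07) = 2.43 m/s

2.4 m s⁻¹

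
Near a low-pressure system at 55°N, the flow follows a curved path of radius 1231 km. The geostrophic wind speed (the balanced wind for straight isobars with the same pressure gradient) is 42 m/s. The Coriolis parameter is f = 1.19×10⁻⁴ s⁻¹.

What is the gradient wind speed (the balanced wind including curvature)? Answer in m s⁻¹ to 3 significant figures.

34.1 m s⁻¹

Around a low, centrifugal force acts outward with Coriolis, so pressure-gradient force balances both:
(1/ρ)|∂P/∂n| = fV + V²/R  →  V² + fR·V − fR·V_g = 0
With fR = 1.19×10⁻⁴ × 1231×10³ m = 146 m/s:
V = [−fR + √((fR)² + 4 fR V_g)]/2 = [−146 + √(146² + 4×146×42)]/2 = 34.1 m/s
Subgeostrophic (V < V_g = 42 m/s), as expected around a low.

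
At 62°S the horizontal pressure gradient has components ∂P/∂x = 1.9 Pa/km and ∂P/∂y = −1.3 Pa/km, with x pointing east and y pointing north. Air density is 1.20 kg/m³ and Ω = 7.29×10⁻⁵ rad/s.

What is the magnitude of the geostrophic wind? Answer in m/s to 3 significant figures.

14.9 m/s

Coriolis parameter at 62°S:
f = 2Ω sin φ = 2 × 7.29×10⁻⁵ × sin 62° = 1.29×10⁻⁴ s⁻¹
In the Southern Hemisphere f is negative: f = −1.29×10⁻⁴ s⁻¹.
Component geostrophic relations (x east, y north):
u_g = −(1/(fρ)) ∂P/∂y,  v_g = (1/(fρ)) ∂P/∂x
u_g = −(−1.3×10⁻³)/(−1.29×10⁻⁴ × 1.20) = −8.42 m/s;  v_g = (1.9×10⁻³)/(−1.29×10⁻⁴ × 1.20) = −12.3 m/s
|V_g| = √(u_g² + v_g²) = 14.9 m/s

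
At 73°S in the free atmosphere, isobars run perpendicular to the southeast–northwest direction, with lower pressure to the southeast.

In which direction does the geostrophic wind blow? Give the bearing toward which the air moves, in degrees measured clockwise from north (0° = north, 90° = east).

The pressure-gradient force points toward the southeast (bearing 135°).
Geostrophic balance: in the Southern Hemisphere the Coriolis force deflects motion to the left, so the geostrophic wind blows 90° to the left of the pressure-gradient force (low pressure on the right).
Rotating 135° by 90° counterclockwise gives 045° — the wind blows toward the northeast.

045°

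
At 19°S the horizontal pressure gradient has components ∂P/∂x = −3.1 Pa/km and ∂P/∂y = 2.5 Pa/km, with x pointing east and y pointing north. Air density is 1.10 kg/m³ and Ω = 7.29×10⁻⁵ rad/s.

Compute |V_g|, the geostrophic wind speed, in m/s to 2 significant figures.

76 m/s

Coriolis parameter at 19°S:
f = 2Ω sin φ = 2 × 7.29×10⁻⁵ × sin 19° = 4.75×10⁻⁵ s⁻¹
In the Southern Hemisphere f is negative: f = −4.75×10⁻⁵ s⁻¹.
Component geostrophic relations (x east, y north):
u_g = −(1/(fρ)) ∂P/∂y,  v_g = (1/(fρ)) ∂P/∂x
u_g = −(2.5×10⁻³)/(−4.75×10⁻⁵ × 1.10) = 47.9 m/s;  v_g = (−3.1×10⁻³)/(−4.75×10⁻⁵ × 1.10) = 59.4 m/s
|V_g| = √(u_g² + v_g²) = 76.3 m/s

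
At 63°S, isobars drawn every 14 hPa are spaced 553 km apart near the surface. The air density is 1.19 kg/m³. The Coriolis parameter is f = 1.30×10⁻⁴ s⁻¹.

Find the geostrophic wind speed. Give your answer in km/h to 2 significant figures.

59 km/h

Pressure gradient: |∂P/∂n| = 1400 Pa / 553000 m = 2.53×10⁻³ Pa/m
Geostrophic balance (pressure-gradient force = Coriolis force):
V_g = (1/(fρ)) |∂P/∂n| = 2.53×10⁻³ / (1.30×10⁻⁴ × 1.19) = 16.4 m/s
Converting: 16.4 m/s × 3.6 = 59 km/h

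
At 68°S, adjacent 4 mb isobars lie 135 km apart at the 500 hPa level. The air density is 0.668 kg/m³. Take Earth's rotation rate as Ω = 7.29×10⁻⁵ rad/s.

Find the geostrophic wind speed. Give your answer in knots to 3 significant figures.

63.8 knots

Coriolis parameter at 68°S:
f = 2Ω sin φ = 2 × 7.29×10⁻⁵ × sin 68° = 1.35×10⁻⁴ s⁻¹
Pressure gradient: |∂P/∂n| = 400 Pa / 135000 m = 2.96×10⁻³ Pa/m
Geostrophic balance (pressure-gradient force = Coriolis force):
V_g = (1/(fρ)) |∂P/∂n| = 2.96×10⁻³ / (1.35×10⁻⁴ × 0.668) = 32.8 m/s
Converting: 32.8 m/s × 1.944 = 63.8 knots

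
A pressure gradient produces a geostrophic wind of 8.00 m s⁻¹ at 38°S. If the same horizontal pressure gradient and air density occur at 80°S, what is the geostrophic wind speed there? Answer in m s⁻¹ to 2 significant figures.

5.0 m s⁻¹

With the same pressure gradient and density, V_g ∝ 1/f ∝ 1/sin φ.
V₂ = V₁ · sin φ₁ / sin φ₂ = 8.00 × sin 38° / sin 80°
V₂ = 8.00 × 0.6157/0.9848 = 5.0 m s⁻¹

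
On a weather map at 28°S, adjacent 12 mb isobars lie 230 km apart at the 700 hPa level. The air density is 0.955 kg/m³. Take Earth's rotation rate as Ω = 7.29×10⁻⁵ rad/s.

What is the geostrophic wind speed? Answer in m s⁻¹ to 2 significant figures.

Coriolis parameter at 28°S:
f = 2Ω sin φ = 2 × 7.29×10⁻⁵ × sin 28° = 6.84×10⁻⁵ s⁻¹
Pressure gradient: |∂P/∂n| = 1200 Pa / 230000 m = 5.22×10⁻³ Pa/m
Geostrophic balance (pressure-gradient force = Coriolis force):
V_g = (1/(fρ)) |∂P/∂n| = 5.22×10⁻³ / (6.84×10⁻⁵ × 0.955) = 79.8 m/s

80 m s⁻¹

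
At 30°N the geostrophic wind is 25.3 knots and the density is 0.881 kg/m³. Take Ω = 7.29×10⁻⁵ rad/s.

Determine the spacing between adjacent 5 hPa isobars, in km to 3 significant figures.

Coriolis parameter at 30°N:
f = 2Ω sin φ = 2 × 7.29×10⁻⁵ × sin 30° = 7.29×10⁻⁵ s⁻¹
Wind speed in SI: 25.3 knots = 13.0 m/s
Geostrophic balance rearranged: |∂P/∂n| = f ρ V_g
|∂P/∂n| = 7.29×10⁻⁵ × 0.881 × 13.0 = 8.36×10⁻⁴ Pa/m
Isobar spacing: Δn = ΔP/|∂P/∂n| = 500 Pa / 8.36×10⁻⁴ Pa/m = 598147 m ≈ 598 km

598 km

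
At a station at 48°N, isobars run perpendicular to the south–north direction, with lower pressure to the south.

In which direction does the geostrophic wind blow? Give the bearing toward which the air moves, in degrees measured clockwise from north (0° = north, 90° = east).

270°

The pressure-gradient force points toward the south (bearing 180°).
Geostrophic balance: in the Northern Hemisphere the Coriolis force deflects motion to the right, so the geostrophic wind blows 90° to the right of the pressure-gradient force (low pressure on the left).
Rotating 180° by 90° clockwise gives 270° — the wind blows toward the west.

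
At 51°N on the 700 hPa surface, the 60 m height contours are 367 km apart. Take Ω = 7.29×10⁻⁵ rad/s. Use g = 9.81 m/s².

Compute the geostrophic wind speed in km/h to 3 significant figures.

51.0 km/h

Coriolis parameter at 51°N:
f = 2Ω sin φ = 2 × 7.29×10⁻⁵ × sin 51° = 1.13×10⁻⁴ s⁻¹
Height gradient: |∂Z/∂n| = 60 m / 367000 m = 1.63×10⁻⁴
On a pressure surface, geostrophic balance gives V_g = (g/f)|∂Z/∂n|:
V_g = 9.81 × 1.63×10⁻⁴ / 1.13×10⁻⁴ = 14.2 m/s
Converting: 14.2 m/s × 3.6 = 51.0 km/h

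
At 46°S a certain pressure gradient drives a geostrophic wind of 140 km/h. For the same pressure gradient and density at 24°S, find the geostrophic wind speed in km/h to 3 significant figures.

With the same pressure gradient and density, V_g ∝ 1/f ∝ 1/sin φ.
V₂ = V₁ · sin φ₁ / sin φ₂ = 140 × sin 46° / sin 24°
V₂ = 140 × 0.7193/0.4067 = 248 km/h

248 km/h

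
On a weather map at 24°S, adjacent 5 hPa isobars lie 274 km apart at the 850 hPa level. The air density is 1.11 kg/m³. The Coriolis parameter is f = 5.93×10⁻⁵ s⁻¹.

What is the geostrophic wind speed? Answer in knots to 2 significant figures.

Pressure gradient: |∂P/∂n| = 500 Pa / 274000 m = 1.82×10⁻³ Pa/m
Geostrophic balance (pressure-gradient force = Coriolis force):
V_g = (1/(fρ)) |∂P/∂n| = 1.82×10⁻³ / (5.93×10⁻⁵ × 1.11) = 27.7 m/s
Converting: 27.7 m/s × 1.944 = 54 knots

54 knots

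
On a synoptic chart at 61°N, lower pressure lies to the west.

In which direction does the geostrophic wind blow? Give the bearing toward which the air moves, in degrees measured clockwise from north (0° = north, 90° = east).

000°

The pressure-gradient force points toward the west (bearing 270°).
Geostrophic balance: in the Northern Hemisphere the Coriolis force deflects motion to the right, so the geostrophic wind blows 90° to the right of the pressure-gradient force (low pressure on the left).
Rotating 270° by 90° clockwise gives 000° — the wind blows toward the north.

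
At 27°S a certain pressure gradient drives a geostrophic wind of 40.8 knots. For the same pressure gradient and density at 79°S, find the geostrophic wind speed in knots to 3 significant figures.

With the same pressure gradient and density, V_g ∝ 1/f ∝ 1/sin φ.
V₂ = V₁ · sin φ₁ / sin φ₂ = 40.8 × sin 27° / sin 79°
V₂ = 40.8 × 0.4540/0.9816 = 18.9 knots

18.9 knots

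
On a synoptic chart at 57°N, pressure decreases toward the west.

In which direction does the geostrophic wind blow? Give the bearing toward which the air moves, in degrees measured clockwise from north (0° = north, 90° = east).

The pressure-gradient force points toward the west (bearing 270°).
Geostrophic balance: in the Northern Hemisphere the Coriolis force deflects motion to the right, so the geostrophic wind blows 90° to the right of the pressure-gradient force (low pressure on the left).
Rotating 270° by 90° clockwise gives 000° — the wind blows toward the north.

000°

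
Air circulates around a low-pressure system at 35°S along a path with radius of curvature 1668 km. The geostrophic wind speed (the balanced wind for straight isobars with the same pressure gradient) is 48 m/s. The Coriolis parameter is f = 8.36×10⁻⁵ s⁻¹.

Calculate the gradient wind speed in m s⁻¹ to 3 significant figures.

Around a low, centrifugal force acts outward with Coriolis, so pressure-gradient force balances both:
(1/ρ)|∂P/∂n| = fV + V²/R  →  V² + fR·V − fR·V_g = 0
With fR = 8.36×10⁻⁵ × 1668×10³ m = 139 m/s:
V = [−fR + √((fR)² + 4 fR V_g)]/2 = [−139 + √(139² + 4×139×48)]/2 = 37.8 m/s
Subgeostrophic (V < V_g = 48 m/s), as expected around a low.

37.8 m s⁻¹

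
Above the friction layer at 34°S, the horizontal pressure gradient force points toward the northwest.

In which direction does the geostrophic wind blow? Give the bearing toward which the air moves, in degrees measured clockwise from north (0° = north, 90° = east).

The pressure-gradient force points toward the northwest (bearing 315°).
Geostrophic balance: in the Southern Hemisphere the Coriolis force deflects motion to the left, so the geostrophic wind blows 90° to the left of the pressure-gradient force (low pressure on the right).
Rotating 315° by 90° counterclockwise gives 225° — the wind blows toward the southwest.

225°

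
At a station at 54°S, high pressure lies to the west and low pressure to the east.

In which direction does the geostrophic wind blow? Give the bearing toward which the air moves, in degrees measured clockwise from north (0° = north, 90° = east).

000°

The pressure-gradient force points toward the east (bearing 090°).
Geostrophic balance: in the Southern Hemisphere the Coriolis force deflects motion to the left, so the geostrophic wind blows 90° to the left of the pressure-gradient force (low pressure on the right).
Rotating 090° by 90° counterclockwise gives 000° — the wind blows toward the north.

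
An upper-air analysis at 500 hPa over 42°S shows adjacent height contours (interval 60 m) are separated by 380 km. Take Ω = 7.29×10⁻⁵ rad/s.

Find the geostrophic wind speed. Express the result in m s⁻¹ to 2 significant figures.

Coriolis parameter at 42°S:
f = 2Ω sin φ = 2 × 7.29×10⁻⁵ × sin 42° = 9.76×10⁻⁵ s⁻¹
Height gradient: |∂Z/∂n| = 60 m / 380000 m = 1.58×10⁻⁴
On a pressure surface, geostrophic balance gives V_g = (g/f)|∂Z/∂n|:
V_g = 9.81 × 1.58×10⁻⁴ / 9.76×10⁻⁵ = 15.9 m/s

16 m s⁻¹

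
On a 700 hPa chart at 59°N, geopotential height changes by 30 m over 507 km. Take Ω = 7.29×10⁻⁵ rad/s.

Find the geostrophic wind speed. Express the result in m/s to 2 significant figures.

4.6 m/s

Coriolis parameter at 59°N:
f = 2Ω sin φ = 2 × 7.29×10⁻⁵ × sin 59° = 1.25×10⁻⁴ s⁻¹
Height gradient: |∂Z/∂n| = 30 m / 507000 m = 5.92×10⁻⁵
On a pressure surface, geostrophic balance gives V_g = (g/f)|∂Z/∂n|:
V_g = 9.81 × 5.92×10⁻⁵ / 1.25×10⁻⁴ = 4.64 m/s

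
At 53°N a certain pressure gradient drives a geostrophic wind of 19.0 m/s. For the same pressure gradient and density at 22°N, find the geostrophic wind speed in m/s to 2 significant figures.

41 m/s

With the same pressure gradient and density, V_g ∝ 1/f ∝ 1/sin φ.
V₂ = V₁ · sin φ₁ / sin φ₂ = 19.0 × sin 53° / sin 22°
V₂ = 19.0 × 0.7986/0.3746 = 41 m/s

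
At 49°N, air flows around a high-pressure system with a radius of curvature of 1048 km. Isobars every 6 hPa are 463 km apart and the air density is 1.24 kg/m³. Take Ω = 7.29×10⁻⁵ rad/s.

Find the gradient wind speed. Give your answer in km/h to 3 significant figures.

37.6 km/h

Coriolis parameter at 49°N:
f = 2Ω sin φ = 2 × 7.29×10⁻⁵ × sin 49° = 1.10×10⁻⁴ s⁻¹
Pressure gradient: |∂P/∂n| = 600 Pa / 463000 m = 1.30×10⁻³ Pa/m
Geostrophic speed: V_g = |∂P/∂n|/(fρ) = 1.30×10⁻³/(1.10×10⁻⁴ × 1.24) = 9.50 m/s
Around a high, pressure-gradient force acts outward with centrifugal, so Coriolis balances both:
fV = (1/ρ)|∂P/∂n| + V²/R  →  V² − fR·V + fR·V_g = 0
With fR = 1.10×10⁻⁴ × 1048×10³ m = 115 m/s:
V = [fR − √((fR)² − 4 fR V_g)]/2 = [115 − √(115² − 4×115×9.5)]/2 = 10.4 m/s
Supergeostrophic (V > V_g = 9.5 m/s), as expected around a high.
Converting: 10.4 m/s × 3.6 = 37.6 km/h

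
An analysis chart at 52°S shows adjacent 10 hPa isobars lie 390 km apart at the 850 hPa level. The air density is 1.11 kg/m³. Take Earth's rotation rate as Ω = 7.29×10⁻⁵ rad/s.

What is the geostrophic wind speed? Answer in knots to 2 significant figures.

39 knots

Coriolis parameter at 52°S:
f = 2Ω sin φ = 2 × 7.29×10⁻⁵ × sin 52° = 1.15×10⁻⁴ s⁻¹
Pressure gradient: |∂P/∂n| = 1000 Pa / 390000 m = 2.56×10⁻³ Pa/m
Geostrophic balance (pressure-gradient force = Coriolis force):
V_g = (1/(fρ)) |∂P/∂n| = 2.56×10⁻³ / (1.15×10⁻⁴ × 1.11) = 20.1 m/s
Converting: 20.1 m/s × 1.944 = 39 knots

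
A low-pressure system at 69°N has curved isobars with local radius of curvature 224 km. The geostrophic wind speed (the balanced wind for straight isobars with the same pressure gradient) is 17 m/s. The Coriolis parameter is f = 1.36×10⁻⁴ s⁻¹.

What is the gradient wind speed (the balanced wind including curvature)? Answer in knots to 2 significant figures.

Around a low, centrifugal force acts outward with Coriolis, so pressure-gradient force balances both:
(1/ρ)|∂P/∂n| = fV + V²/R  →  V² + fR·V − fR·V_g = 0
With fR = 1.36×10⁻⁴ × 224×10³ m = 30.5 m/s:
V = [−fR + √((fR)² + 4 fR V_g)]/2 = [−30.5 + √(30.5² + 4×30.5×17)]/2 = 12.2 m/s
Subgeostrophic (V < V_g = 17 m/s), as expected around a low.
Converting: 12.2 m/s × 1.944 = 24 knots

24 knots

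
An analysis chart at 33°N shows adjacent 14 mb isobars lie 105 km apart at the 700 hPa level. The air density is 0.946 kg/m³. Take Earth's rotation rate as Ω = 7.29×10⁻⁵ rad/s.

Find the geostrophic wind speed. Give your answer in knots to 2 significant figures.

Coriolis parameter at 33°N:
f = 2Ω sin φ = 2 × 7.29×10⁻⁵ × sin 33° = 7.94×10⁻⁵ s⁻¹
Pressure gradient: |∂P/∂n| = 1400 Pa / 105000 m = 1.33×10⁻² Pa/m
Geostrophic balance (pressure-gradient force = Coriolis force):
V_g = (1/(fρ)) |∂P/∂n| = 1.33×10⁻² / (7.94×10⁻⁵ × 0.946) = 177 m/s
Converting: 177 m/s × 1.944 = 350 knots

350 knots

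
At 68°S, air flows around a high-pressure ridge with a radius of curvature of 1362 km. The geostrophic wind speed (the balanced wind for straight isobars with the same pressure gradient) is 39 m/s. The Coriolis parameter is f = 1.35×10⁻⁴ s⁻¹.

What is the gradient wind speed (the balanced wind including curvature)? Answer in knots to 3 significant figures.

109 knots

Around a high, pressure-gradient force acts outward with centrifugal, so Coriolis balances both:
fV = (1/ρ)|∂P/∂n| + V²/R  →  V² − fR·V + fR·V_g = 0
With fR = 1.35×10⁻⁴ × 1362×10³ m = 184 m/s:
V = [fR − √((fR)² − 4 fR V_g)]/2 = [184 − √(184² − 4×184×39)]/2 = 56.1 m/s
Supergeostrophic (V > V_g = 39 m/s), as expected around a high.
Converting: 56.1 m/s × 1.944 = 109 knots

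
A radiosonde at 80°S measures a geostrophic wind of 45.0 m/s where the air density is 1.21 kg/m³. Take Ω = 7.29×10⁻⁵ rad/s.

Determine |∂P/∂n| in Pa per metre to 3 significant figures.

7.82×10⁻³ Pa/m

Coriolis parameter at 80°S:
f = 2Ω sin φ = 2 × 7.29×10⁻⁵ × sin 80° = 1.44×10⁻⁴ s⁻¹
Geostrophic balance rearranged: |∂P/∂n| = f ρ V_g
|∂P/∂n| = 1.44×10⁻⁴ × 1.21 × 45.0 = 7.82×10⁻³ Pa/m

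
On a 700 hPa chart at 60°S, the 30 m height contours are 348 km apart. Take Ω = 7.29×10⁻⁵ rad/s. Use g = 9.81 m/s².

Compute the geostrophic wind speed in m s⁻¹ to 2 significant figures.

Coriolis parameter at 60°S:
f = 2Ω sin φ = 2 × 7.29×10⁻⁵ × sin 60° = 1.26×10⁻⁴ s⁻¹
Height gradient: |∂Z/∂n| = 30 m / 348000 m = 8.62×10⁻⁵
On a pressure surface, geostrophic balance gives V_g = (g/f)|∂Z/∂n|:
V_g = 9.81 × 8.62×10⁻⁵ / 1.26×10⁻⁴ = 6.70 m/s

6.7 m s⁻¹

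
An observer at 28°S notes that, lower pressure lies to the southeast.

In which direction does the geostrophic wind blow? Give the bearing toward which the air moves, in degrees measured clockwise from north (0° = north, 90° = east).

045°

The pressure-gradient force points toward the southeast (bearing 135°).
Geostrophic balance: in the Southern Hemisphere the Coriolis force deflects motion to the left, so the geostrophic wind blows 90° to the left of the pressure-gradient force (low pressure on the right).
Rotating 135° by 90° counterclockwise gives 045° — the wind blows toward the northeast.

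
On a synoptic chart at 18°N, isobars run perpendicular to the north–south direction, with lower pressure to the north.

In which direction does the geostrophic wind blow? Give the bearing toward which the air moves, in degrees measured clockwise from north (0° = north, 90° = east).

The pressure-gradient force points toward the north (bearing 000°).
Geostrophic balance: in the Northern Hemisphere the Coriolis force deflects motion to the right, so the geostrophic wind blows 90° to the right of the pressure-gradient force (low pressure on the left).
Rotating 000° by 90° clockwise gives 090° — the wind blows toward the east.

090°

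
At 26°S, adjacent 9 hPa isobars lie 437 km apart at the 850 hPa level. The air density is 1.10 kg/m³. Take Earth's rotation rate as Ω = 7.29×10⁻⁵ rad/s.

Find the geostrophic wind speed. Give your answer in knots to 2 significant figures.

57 knots

Coriolis parameter at 26°S:
f = 2Ω sin φ = 2 × 7.29×10⁻⁵ × sin 26° = 6.39×10⁻⁵ s⁻¹
Pressure gradient: |∂P/∂n| = 900 Pa / 437000 m = 2.06×10⁻³ Pa/m
Geostrophic balance (pressure-gradient force = Coriolis force):
V_g = (1/(fρ)) |∂P/∂n| = 2.06×10⁻³ / (6.39×10⁻⁵ × 1.10) = 29.3 m/s
Converting: 29.3 m/s × 1.944 = 57 knots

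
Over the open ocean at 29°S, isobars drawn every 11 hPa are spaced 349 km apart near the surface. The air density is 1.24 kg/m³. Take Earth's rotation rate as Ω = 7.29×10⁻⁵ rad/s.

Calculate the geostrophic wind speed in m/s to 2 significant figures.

36 m/s

Coriolis parameter at 29°S:
f = 2Ω sin φ = 2 × 7.29×10⁻⁵ × sin 29° = 7.07×10⁻⁵ s⁻¹
Pressure gradient: |∂P/∂n| = 1100 Pa / 349000 m = 3.15×10⁻³ Pa/m
Geostrophic balance (pressure-gradient force = Coriolis force):
V_g = (1/(fρ)) |∂P/∂n| = 3.15×10⁻³ / (7.07×10⁻⁵ × 1.24) = 36.0 m/s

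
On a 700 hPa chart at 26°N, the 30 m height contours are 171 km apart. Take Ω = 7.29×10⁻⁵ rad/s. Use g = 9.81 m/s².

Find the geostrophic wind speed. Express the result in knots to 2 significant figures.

Coriolis parameter at 26°N:
f = 2Ω sin φ = 2 × 7.29×10⁻⁵ × sin 26° = 6.39×10⁻⁵ s⁻¹
Height gradient: |∂Z/∂n| = 30 m / 171000 m = 1.75×10⁻⁴
On a pressure surface, geostrophic balance gives V_g = (g/f)|∂Z/∂n|:
V_g = 9.81 × 1.75×10⁻⁴ / 6.39×10⁻⁵ = 26.9 m/s
Converting: 26.9 m/s × 1.944 = 52 knots

52 knots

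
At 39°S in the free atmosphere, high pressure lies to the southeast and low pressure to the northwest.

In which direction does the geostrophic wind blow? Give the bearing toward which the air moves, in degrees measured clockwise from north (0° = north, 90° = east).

The pressure-gradient force points toward the northwest (bearing 315°).
Geostrophic balance: in the Southern Hemisphere the Coriolis force deflects motion to the left, so the geostrophic wind blows 90° to the left of the pressure-gradient force (low pressure on the right).
Rotating 315° by 90° counterclockwise gives 225° — the wind blows toward the southwest.

225°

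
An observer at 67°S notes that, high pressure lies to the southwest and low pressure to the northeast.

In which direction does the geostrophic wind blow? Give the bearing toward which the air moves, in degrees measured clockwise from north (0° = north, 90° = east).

The pressure-gradient force points toward the northeast (bearing 045°).
Geostrophic balance: in the Southern Hemisphere the Coriolis force deflects motion to the left, so the geostrophic wind blows 90° to the left of the pressure-gradient force (low pressure on the right).
Rotating 045° by 90° counterclockwise gives 315° — the wind blows toward the northwest.

315°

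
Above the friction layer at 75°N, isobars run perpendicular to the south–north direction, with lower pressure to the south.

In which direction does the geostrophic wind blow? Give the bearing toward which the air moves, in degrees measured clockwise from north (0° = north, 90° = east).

The pressure-gradient force points toward the south (bearing 180°).
Geostrophic balance: in the Northern Hemisphere the Coriolis force deflects motion to the right, so the geostrophic wind blows 90° to the right of the pressure-gradient force (low pressure on the left).
Rotating 180° by 90° clockwise gives 270° — the wind blows toward the west.

270°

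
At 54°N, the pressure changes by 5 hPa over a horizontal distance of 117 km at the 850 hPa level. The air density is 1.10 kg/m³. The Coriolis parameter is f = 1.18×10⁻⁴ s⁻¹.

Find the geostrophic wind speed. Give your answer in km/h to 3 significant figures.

Pressure gradient: |∂P/∂n| = 500 Pa / 117000 m = 4.27×10⁻³ Pa/m
Geostrophic balance (pressure-gradient force = Coriolis force):
V_g = (1/(fρ)) |∂P/∂n| = 4.27×10⁻³ / (1.18×10⁻⁴ × 1.10) = 32.9 m/s
Converting: 32.9 m/s × 3.6 = 119 km/h

119 km/h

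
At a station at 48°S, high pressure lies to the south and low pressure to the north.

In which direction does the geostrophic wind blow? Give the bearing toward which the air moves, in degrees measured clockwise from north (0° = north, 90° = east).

270°

The pressure-gradient force points toward the north (bearing 000°).
Geostrophic balance: in the Southern Hemisphere the Coriolis force deflects motion to the left, so the geostrophic wind blows 90° to the left of the pressure-gradient force (low pressure on the right).
Rotating 000° by 90° counterclockwise gives 270° — the wind blows toward the west.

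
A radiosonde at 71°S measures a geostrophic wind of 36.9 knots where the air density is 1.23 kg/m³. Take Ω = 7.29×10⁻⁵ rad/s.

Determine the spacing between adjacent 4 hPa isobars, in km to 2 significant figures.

Coriolis parameter at 71°S:
f = 2Ω sin φ = 2 × 7.29×10⁻⁵ × sin 71° = 1.38×10⁻⁴ s⁻¹
Wind speed in SI: 36.9 knots = 19.0 m/s
Geostrophic balance rearranged: |∂P/∂n| = f ρ V_g
|∂P/∂n| = 1.38×10⁻⁴ × 1.23 × 19.0 = 3.22×10⁻³ Pa/m
Isobar spacing: Δn = ΔP/|∂P/∂n| = 400 Pa / 3.22×10⁻³ Pa/m = 124269 m ≈ 120 km

120 km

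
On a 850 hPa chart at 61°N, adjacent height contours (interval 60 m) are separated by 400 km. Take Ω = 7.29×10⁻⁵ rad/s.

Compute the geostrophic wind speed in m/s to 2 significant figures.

Coriolis parameter at 61°N:
f = 2Ω sin φ = 2 × 7.29×10⁻⁵ × sin 61° = 1.28×10⁻⁴ s⁻¹
Height gradient: |∂Z/∂n| = 60 m / 400000 m = 1.50×10⁻⁴
On a pressure surface, geostrophic balance gives V_g = (g/f)|∂Z/∂n|:
V_g = 9.81 × 1.50×10⁻⁴ / 1.28×10⁻⁴ = 11.5 m/s

12 m/s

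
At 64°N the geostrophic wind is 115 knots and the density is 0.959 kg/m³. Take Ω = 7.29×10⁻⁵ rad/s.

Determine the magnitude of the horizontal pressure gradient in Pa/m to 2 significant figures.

7.4×10⁻³ Pa/m

Coriolis parameter at 64°N:
f = 2Ω sin φ = 2 × 7.29×10⁻⁵ × sin 64° = 1.31×10⁻⁴ s⁻¹
Wind speed in SI: 115 knots = 59.2 m/s
Geostrophic balance rearranged: |∂P/∂n| = f ρ V_g
|∂P/∂n| = 1.31×10⁻⁴ × 0.959 × 59.2 = 7.43×10⁻³ Pa/m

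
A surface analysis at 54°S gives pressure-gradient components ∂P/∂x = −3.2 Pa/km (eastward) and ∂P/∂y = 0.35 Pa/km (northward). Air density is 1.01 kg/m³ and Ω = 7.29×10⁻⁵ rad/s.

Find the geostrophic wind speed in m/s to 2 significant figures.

27 m/s

Coriolis parameter at 54°S:
f = 2Ω sin φ = 2 × 7.29×10⁻⁵ × sin 54° = 1.18×10⁻⁴ s⁻¹
In the Southern Hemisphere f is negative: f = −1.18×10⁻⁴ s⁻¹.
Component geostrophic relations (x east, y north):
u_g = −(1/(fρ)) ∂P/∂y,  v_g = (1/(fρ)) ∂P/∂x
u_g = −(0.35×10⁻³)/(−1.18×10⁻⁴ × 1.01) = 2.94 m/s;  v_g = (−3.2×10⁻³)/(−1.18×10⁻⁴ × 1.01) = 26.9 m/s
|V_g| = √(u_g² + v_g²) = 27.0 m/s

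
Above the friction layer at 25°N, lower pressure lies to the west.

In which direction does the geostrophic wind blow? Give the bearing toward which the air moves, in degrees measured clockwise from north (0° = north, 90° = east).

000°

The pressure-gradient force points toward the west (bearing 270°).
Geostrophic balance: in the Northern Hemisphere the Coriolis force deflects motion to the right, so the geostrophic wind blows 90° to the right of the pressure-gradient force (low pressure on the left).
Rotating 270° by 90° clockwise gives 000° — the wind blows toward the north.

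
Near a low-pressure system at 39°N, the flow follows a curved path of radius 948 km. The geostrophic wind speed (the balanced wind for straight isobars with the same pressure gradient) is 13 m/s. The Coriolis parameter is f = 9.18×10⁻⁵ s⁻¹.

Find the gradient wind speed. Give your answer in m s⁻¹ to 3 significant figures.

Around a low, centrifugal force acts outward with Coriolis, so pressure-gradient force balances both:
(1/ρ)|∂P/∂n| = fV + V²/R  →  V² + fR·V − fR·V_g = 0
With fR = 9.18×10⁻⁵ × 948×10³ m = 87.0 m/s:
V = [−fR + √((fR)² + 4 fR V_g)]/2 = [−87.0 + √(87.0² + 4×87.0×13)]/2 = 11.5 m/s
Subgeostrophic (V < V_g = 13 m/s), as expected around a low.

11.5 m s⁻¹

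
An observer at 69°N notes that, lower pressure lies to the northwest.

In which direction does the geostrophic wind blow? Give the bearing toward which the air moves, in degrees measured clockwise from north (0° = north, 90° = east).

The pressure-gradient force points toward the northwest (bearing 315°).
Geostrophic balance: in the Northern Hemisphere the Coriolis force deflects motion to the right, so the geostrophic wind blows 90° to the right of the pressure-gradient force (low pressure on the left).
Rotating 315° by 90° clockwise gives 045° — the wind blows toward the northeast.

045°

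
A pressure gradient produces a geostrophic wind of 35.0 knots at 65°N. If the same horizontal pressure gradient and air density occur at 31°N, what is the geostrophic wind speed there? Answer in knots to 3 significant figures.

With the same pressure gradient and density, V_g ∝ 1/f ∝ 1/sin φ.
V₂ = V₁ · sin φ₁ / sin φ₂ = 35.0 × sin 65° / sin 31°
V₂ = 35.0 × 0.9063/0.5150 = 61.6 knots

61.6 knots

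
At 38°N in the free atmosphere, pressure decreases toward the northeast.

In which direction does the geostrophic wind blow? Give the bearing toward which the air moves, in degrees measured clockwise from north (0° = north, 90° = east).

135°

The pressure-gradient force points toward the northeast (bearing 045°).
Geostrophic balance: in the Northern Hemisphere the Coriolis force deflects motion to the right, so the geostrophic wind blows 90° to the right of the pressure-gradient force (low pressure on the left).
Rotating 045° by 90° clockwise gives 135° — the wind blows toward the southeast.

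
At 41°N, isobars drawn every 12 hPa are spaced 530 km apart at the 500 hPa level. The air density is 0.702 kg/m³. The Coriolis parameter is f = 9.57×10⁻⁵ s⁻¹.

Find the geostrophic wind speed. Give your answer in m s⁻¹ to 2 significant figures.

34 m s⁻¹

Pressure gradient: |∂P/∂n| = 1200 Pa / 530000 m = 2.26×10⁻³ Pa/m
Geostrophic balance (pressure-gradient force = Coriolis force):
V_g = (1/(fρ)) |∂P/∂n| = 2.26×10⁻³ / (9.57×10⁻⁵ × 0.702) = 33.7 m/s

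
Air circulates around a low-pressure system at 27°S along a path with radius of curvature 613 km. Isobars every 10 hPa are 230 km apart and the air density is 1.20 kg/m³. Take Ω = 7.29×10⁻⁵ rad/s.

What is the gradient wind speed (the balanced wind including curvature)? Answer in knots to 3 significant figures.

60.3 knots

Coriolis parameter at 27°S:
f = 2Ω sin φ = 2 × 7.29×10⁻⁵ × sin 27° = 6.62×10⁻⁵ s⁻¹
Pressure gradient: |∂P/∂n| = 1000 Pa / 230000 m = 4.35×10⁻³ Pa/m
Geostrophic speed: V_g = |∂P/∂n|/(fρ) = 4.35×10⁻³/(6.62×10⁻⁵ × 1.20) = 54.7 m/s
Around a low, centrifugal force acts outward with Coriolis, so pressure-gradient force balances both:
(1/ρ)|∂P/∂n| = fV + V²/R  →  V² + fR·V − fR·V_g = 0
With fR = 6.62×10⁻⁵ × 613×10³ m = 40.6 m/s:
V = [−fR + √((fR)² + 4 fR V_g)]/2 = [−40.6 + √(40.6² + 4×40.6×54.7)]/2 = 31 m/s
Subgeostrophic (V < V_g = 54.7 m/s), as expected around a low.
Converting: 31 m/s × 1.944 = 60.3 knots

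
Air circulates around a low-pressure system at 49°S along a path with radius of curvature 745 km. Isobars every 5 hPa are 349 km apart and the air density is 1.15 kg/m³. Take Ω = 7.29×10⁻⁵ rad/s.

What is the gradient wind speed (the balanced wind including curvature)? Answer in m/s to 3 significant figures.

10.1 m/s

Coriolis parameter at 49°S:
f = 2Ω sin φ = 2 × 7.29×10⁻⁵ × sin 49° = 1.10×10⁻⁴ s⁻¹
Pressure gradient: |∂P/∂n| = 500 Pa / 349000 m = 1.43×10⁻³ Pa/m
Geostrophic speed: V_g = |∂P/∂n|/(fρ) = 1.43×10⁻³/(1.10×10⁻⁴ × 1.15) = 11.3 m/s
Around a low, centrifugal force acts outward with Coriolis, so pressure-gradient force balances both:
(1/ρ)|∂P/∂n| = fV + V²/R  →  V² + fR·V − fR·V_g = 0
With fR = 1.10×10⁻⁴ × 745×10³ m = 82.0 m/s:
V = [−fR + √((fR)² + 4 fR V_g)]/2 = [−82.0 + √(82.0² + 4×82.0×11.3)]/2 = 10.1 m/s
Subgeostrophic (V < V_g = 11.3 m/s), as expected around a low.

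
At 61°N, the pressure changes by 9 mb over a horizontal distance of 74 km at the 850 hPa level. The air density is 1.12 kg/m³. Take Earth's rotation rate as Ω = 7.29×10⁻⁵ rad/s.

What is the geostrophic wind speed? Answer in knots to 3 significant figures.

166 knots

Coriolis parameter at 61°N:
f = 2Ω sin φ = 2 × 7.29×10⁻⁵ × sin 61° = 1.28×10⁻⁴ s⁻¹
Pressure gradient: |∂P/∂n| = 900 Pa / 74000 m = 1.22×10⁻² Pa/m
Geostrophic balance (pressure-gradient force = Coriolis force):
V_g = (1/(fρ)) |∂P/∂n| = 1.22×10⁻² / (1.28×10⁻⁴ × 1.12) = 85.2 m/s
Converting: 85.2 m/s × 1.944 = 166 knots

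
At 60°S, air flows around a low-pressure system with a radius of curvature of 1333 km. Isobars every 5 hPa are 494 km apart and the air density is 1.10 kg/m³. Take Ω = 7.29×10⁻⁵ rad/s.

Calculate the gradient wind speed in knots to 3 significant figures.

13.6 knots

Coriolis parameter at 60°S:
f = 2Ω sin φ = 2 × 7.29×10⁻⁵ × sin 60° = 1.26×10⁻⁴ s⁻¹
Pressure gradient: |∂P/∂n| = 500 Pa / 494000 m = 1.01×10⁻³ Pa/m
Geostrophic speed: V_g = |∂P/∂n|/(fρ) = 1.01×10⁻³/(1.26×10⁻⁴ × 1.10) = 7.29 m/s
Around a low, centrifugal force acts outward with Coriolis, so pressure-gradient force balances both:
(1/ρ)|∂P/∂n| = fV + V²/R  →  V² + fR·V − fR·V_g = 0
With fR = 1.26×10⁻⁴ × 1333×10³ m = 168 m/s:
V = [−fR + √((fR)² + 4 fR V_g)]/2 = [−168 + √(168² + 4×168×7.29)]/2 = 7 m/s
Subgeostrophic (V < V_g = 7.29 m/s), as expected around a low.
Converting: 7 m/s × 1.944 = 13.6 knots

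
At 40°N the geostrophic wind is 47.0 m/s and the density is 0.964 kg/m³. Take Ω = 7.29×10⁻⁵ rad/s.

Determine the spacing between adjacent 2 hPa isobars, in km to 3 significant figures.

47.1 km

Coriolis parameter at 40°N:
f = 2Ω sin φ = 2 × 7.29×10⁻⁵ × sin 40° = 9.37×10⁻⁵ s⁻¹
Geostrophic balance rearranged: |∂P/∂n| = f ρ V_g
|∂P/∂n| = 9.37×10⁻⁵ × 0.964 × 47.0 = 4.25×10⁻³ Pa/m
Isobar spacing: Δn = ΔP/|∂P/∂n| = 200 Pa / 4.25×10⁻³ Pa/m = 47101 m ≈ 47.1 km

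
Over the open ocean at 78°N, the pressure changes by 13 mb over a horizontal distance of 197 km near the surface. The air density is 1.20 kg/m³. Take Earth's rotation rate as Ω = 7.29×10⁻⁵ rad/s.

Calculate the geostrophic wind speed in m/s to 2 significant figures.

39 m/s

Coriolis parameter at 78°N:
f = 2Ω sin φ = 2 × 7.29×10⁻⁵ × sin 78° = 1.43×10⁻⁴ s⁻¹
Pressure gradient: |∂P/∂n| = 1300 Pa / 197000 m = 6.60×10⁻³ Pa/m
Geostrophic balance (pressure-gradient force = Coriolis force):
V_g = (1/(fρ)) |∂P/∂n| = 6.60×10⁻³ / (1.43×10⁻⁴ × 1.20) = 38.6 m/s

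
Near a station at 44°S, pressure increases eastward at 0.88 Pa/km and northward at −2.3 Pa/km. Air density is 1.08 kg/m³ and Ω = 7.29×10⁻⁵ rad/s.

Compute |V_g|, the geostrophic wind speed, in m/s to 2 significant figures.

23 m/s

Coriolis parameter at 44°S:
f = 2Ω sin φ = 2 × 7.29×10⁻⁵ × sin 44° = 1.01×10⁻⁴ s⁻¹
In the Southern Hemisphere f is negative: f = −1.01×10⁻⁴ s⁻¹.
Component geostrophic relations (x east, y north):
u_g = −(1/(fρ)) ∂P/∂y,  v_g = (1/(fρ)) ∂P/∂x
u_g = −(−2.3×10⁻³)/(−1.01×10⁻⁴ × 1.08) = −21.0 m/s;  v_g = (0.88×10⁻³)/(−1.01×10⁻⁴ × 1.08) = −8.05 m/s
|V_g| = √(u_g² + v_g²) = 22.5 m/s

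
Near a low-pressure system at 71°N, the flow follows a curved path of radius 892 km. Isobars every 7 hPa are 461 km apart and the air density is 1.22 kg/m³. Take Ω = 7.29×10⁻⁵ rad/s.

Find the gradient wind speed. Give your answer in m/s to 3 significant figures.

Coriolis parameter at 71°N:
f = 2Ω sin φ = 2 × 7.29×10⁻⁵ × sin 71° = 1.38×10⁻⁴ s⁻¹
Pressure gradient: |∂P/∂n| = 700 Pa / 461000 m = 1.52×10⁻³ Pa/m
Geostrophic speed: V_g = |∂P/∂n|/(fρ) = 1.52×10⁻³/(1.38×10⁻⁴ × 1.22) = 9.03 m/s
Around a low, centrifugal force acts outward with Coriolis, so pressure-gradient force balances both:
(1/ρ)|∂P/∂n| = fV + V²/R  →  V² + fR·V − fR·V_g = 0
With fR = 1.38×10⁻⁴ × 892×10³ m = 123 m/s:
V = [−fR + √((fR)² + 4 fR V_g)]/2 = [−123 + √(123² + 4×123×9.03)]/2 = 8.45 m/s
Subgeostrophic (V < V_g = 9.03 m/s), as expected around a low.

8.45 m/s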